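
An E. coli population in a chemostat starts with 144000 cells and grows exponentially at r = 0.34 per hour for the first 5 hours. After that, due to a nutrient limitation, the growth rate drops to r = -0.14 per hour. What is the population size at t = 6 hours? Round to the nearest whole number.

Phase 1: N(5) = 144000·e^(0.34×5) = 144000·e^1.7 = 788248.
Phase 2 runs for 6 − 5 = 1 hours at r = -0.14.
N(6) = 788248·e^(-0.14×1) = 788248·e^-0.14 = 685270.

685270 cells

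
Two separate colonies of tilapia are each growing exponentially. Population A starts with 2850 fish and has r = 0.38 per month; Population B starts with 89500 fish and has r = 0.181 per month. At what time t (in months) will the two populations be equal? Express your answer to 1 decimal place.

Set 2850·e^(0.38t) = 89500·e^(0.181t).
e^((0.38 − 0.181)t) = 89500/2850 → e^(0.199·t) = 31.404.
0.199·t = ln(31.404) = 3.4469, so t = 3.4469/0.199 = 17.321.

17.3 months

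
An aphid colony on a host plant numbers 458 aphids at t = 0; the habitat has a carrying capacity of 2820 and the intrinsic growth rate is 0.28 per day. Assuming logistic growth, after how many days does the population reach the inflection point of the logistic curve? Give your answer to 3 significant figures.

Logistic growth is fastest at N = K/2 = 1410.
A = (K − N₀)/N₀ = 5.1572. Set K/(1 + A·e^(−rt)) = K/2 → A·e^(−rt) = 1.
e^(−0.28t) = 1/5.1572 = 0.193903, so t = ln(5.1572)/0.28 = 1.6404/0.28 = 5.8586.

5.86 days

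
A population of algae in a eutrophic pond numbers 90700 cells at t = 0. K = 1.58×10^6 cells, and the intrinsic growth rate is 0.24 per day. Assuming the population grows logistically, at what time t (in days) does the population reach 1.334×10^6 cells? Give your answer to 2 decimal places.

18.70 days

A = (K − N₀)/N₀ = (1.58×10^6 − 90700)/90700 = 16.42.
Solve 1.58×10^6/(1 + 16.42·e^(−0.24t)) = 1.334×10^6: 1 + 16.42·e^(−0.24t) = 1.1844, so e^(−0.24t) = 0.0112306.
−0.24·t = ln(0.0112306) = -4.4891, so t = 4.4891/0.24 = 18.705.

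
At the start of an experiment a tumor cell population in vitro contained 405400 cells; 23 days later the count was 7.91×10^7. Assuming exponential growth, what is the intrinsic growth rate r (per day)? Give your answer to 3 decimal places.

From N(t) = N₀·e^(rt): e^(r·23) = 7.91×10^7/405400 = 195.12.
r·23 = ln(195.12) = 5.2736, so r = 5.2736/23 = 0.22929.

0.229 per day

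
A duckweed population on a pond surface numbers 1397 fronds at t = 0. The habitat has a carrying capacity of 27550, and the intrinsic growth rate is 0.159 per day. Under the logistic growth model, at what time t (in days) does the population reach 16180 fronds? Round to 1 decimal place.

A = (K − N₀)/N₀ = (27550 − 1397)/1397 = 18.721.
Solve 27550/(1 + 18.721·e^(−0.159t)) = 16180: 1 + 18.721·e^(−0.159t) = 1.7027, so e^(−0.159t) = 0.0375368.
−0.159·t = ln(0.0375368) = -3.2824, so t = 3.2824/0.159 = 20.644.

20.6 days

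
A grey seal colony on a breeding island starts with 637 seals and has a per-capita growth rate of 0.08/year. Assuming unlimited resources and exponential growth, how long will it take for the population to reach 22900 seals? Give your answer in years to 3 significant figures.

44.8 years

Set N₀·e^(rt) = 22900: e^(0.08·t) = 22900/637 = 35.95.
0.08·t = ln(35.95) = 3.5821, so t = 3.5821/0.08 = 44.777.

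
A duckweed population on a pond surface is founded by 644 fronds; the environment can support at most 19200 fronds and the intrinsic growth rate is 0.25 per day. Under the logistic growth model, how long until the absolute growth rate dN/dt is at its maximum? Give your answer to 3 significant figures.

13.4 days

Logistic growth is fastest at N = K/2 = 9600.
A = (K − N₀)/N₀ = 28.814. Set K/(1 + A·e^(−rt)) = K/2 → A·e^(−rt) = 1.
e^(−0.25t) = 1/28.814 = 0.0347058, so t = ln(28.814)/0.25 = 3.3608/0.25 = 13.443.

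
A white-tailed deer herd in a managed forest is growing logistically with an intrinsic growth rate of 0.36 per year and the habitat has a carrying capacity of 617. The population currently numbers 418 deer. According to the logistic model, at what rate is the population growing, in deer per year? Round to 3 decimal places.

48.534 deer per year

dN/dt = rN(1 − N/K) = 0.36 × 418 × (1 − 418/617).
1 − 418/617 = 0.32253; dN/dt = 0.36 × 418 × 0.32253 = 48.534.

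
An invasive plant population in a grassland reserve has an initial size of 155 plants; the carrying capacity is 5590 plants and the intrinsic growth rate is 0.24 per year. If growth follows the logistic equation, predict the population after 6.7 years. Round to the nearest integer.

A = (K − N₀)/N₀ = (5590 − 155)/155 = 35.065.
N(t) = K/(1 + A·e^(−rt)) = 5590/(1 + 35.065×e^(−0.24×6.7)).
e^(−1.608) = 0.20029; denominator = 1 + 35.065×0.20029 = 8.023.
N = 5590/8.023 = 696.747.

697 plants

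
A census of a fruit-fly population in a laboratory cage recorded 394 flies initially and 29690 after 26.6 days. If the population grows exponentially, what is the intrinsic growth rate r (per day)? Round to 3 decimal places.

0.162 per day

From N(t) = N₀·e^(rt): e^(r·26.6) = 29690/394 = 75.355.
r·26.6 = ln(75.355) = 4.3222, so r = 4.3222/26.6 = 0.16249.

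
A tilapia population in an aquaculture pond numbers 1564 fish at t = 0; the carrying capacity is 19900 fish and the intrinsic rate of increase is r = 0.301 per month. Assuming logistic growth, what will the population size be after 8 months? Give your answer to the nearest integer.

A = (K − N₀)/N₀ = (19900 − 1564)/1564 = 11.724.
N(t) = K/(1 + A·e^(−rt)) = 19900/(1 + 11.724×e^(−0.301×8)).
e^(−2.408) = 0.089995; denominator = 1 + 11.724×0.089995 = 2.0551.
N = 19900/2.0551 = 9683.31.

9683 fish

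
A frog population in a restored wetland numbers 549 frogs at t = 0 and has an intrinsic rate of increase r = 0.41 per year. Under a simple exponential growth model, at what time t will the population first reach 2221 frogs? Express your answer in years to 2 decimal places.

Set N₀·e^(rt) = 2221: e^(0.41·t) = 2221/549 = 4.0455.
0.41·t = ln(4.0455) = 1.3976, so t = 1.3976/0.41 = 3.4088.

3.41 years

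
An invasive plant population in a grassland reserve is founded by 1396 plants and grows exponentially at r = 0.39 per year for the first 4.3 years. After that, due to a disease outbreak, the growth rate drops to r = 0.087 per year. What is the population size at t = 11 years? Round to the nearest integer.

13377 plants

Phase 1: N(4.3) = 1396·e^(0.39×4.3) = 1396·e^1.677 = 7467.88.
Phase 2 runs for 11 − 4.3 = 6.7 years at r = 0.087.
N(11) = 7467.88·e^(0.087×6.7) = 7467.88·e^0.5829 = 13376.7.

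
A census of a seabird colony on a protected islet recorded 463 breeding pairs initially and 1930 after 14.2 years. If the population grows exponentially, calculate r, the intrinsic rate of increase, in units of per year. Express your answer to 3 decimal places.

0.101 per year

From N(t) = N₀·e^(rt): e^(r·14.2) = 1930/463 = 4.1685.
r·14.2 = ln(4.1685) = 1.4275, so r = 1.4275/14.2 = 0.10053.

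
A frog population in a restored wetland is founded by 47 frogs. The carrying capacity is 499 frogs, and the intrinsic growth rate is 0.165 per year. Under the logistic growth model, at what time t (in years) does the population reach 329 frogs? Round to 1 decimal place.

17.7 years

A = (K − N₀)/N₀ = (499 − 47)/47 = 9.617.
Solve 499/(1 + 9.617·e^(−0.165t)) = 329: 1 + 9.617·e^(−0.165t) = 1.5167, so e^(−0.165t) = 0.0537295.
−0.165·t = ln(0.0537295) = -2.9238, so t = 2.9238/0.165 = 17.72.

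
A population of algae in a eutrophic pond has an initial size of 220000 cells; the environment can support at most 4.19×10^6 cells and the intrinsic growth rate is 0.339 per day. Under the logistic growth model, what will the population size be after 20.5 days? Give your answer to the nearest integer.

A = (K − N₀)/N₀ = (4.19×10^6 − 220000)/220000 = 18.045.
N(t) = K/(1 + A·e^(−rt)) = 4.19×10^6/(1 + 18.045×e^(−0.339×20.5)).
e^(−6.95) = 0.00095911; denominator = 1 + 18.045×0.00095911 = 1.0173.
N = 4.19×10^6/1.0173 = 4.118715×10^6.

4118715 cells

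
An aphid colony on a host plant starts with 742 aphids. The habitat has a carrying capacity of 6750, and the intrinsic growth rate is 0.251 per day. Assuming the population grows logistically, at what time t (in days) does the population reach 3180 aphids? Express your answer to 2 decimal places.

A = (K − N₀)/N₀ = (6750 − 742)/742 = 8.097.
Solve 6750/(1 + 8.097·e^(−0.251t)) = 3180: 1 + 8.097·e^(−0.251t) = 2.1226, so e^(−0.251t) = 0.138648.
−0.251·t = ln(0.138648) = -1.9758, so t = 1.9758/0.251 = 7.8718.

7.87 days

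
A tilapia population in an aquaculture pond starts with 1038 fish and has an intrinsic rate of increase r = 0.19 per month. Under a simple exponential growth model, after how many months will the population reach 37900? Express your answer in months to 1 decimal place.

18.9 months

Set N₀·e^(rt) = 37900: e^(0.19·t) = 37900/1038 = 36.513.
0.19·t = ln(36.513) = 3.5977, so t = 3.5977/0.19 = 18.935.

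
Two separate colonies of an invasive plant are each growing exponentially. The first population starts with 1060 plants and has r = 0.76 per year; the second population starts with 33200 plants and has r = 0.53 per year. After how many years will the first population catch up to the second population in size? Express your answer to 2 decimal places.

14.98 years

Set 1060·e^(0.76t) = 33200·e^(0.53t).
e^((0.76 − 0.53)t) = 33200/1060 → e^(0.23·t) = 31.321.
0.23·t = ln(31.321) = 3.4443, so t = 3.4443/0.23 = 14.975.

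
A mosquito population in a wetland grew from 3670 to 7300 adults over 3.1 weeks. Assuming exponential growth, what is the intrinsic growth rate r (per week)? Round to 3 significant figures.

From N(t) = N₀·e^(rt): e^(r·3.1) = 7300/3670 = 1.9891.
r·3.1 = ln(1.9891) = 0.68768, so r = 0.68768/3.1 = 0.22183.

0.222 per week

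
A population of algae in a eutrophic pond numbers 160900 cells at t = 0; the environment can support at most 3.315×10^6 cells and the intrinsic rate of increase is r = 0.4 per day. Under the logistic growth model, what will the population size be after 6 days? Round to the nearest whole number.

1193162 cells

A = (K − N₀)/N₀ = (3.315×10^6 − 160900)/160900 = 19.603.
N(t) = K/(1 + A·e^(−rt)) = 3.315×10^6/(1 + 19.603×e^(−0.4×6)).
e^(−2.4) = 0.090718; denominator = 1 + 19.603×0.090718 = 2.7783.
N = 3.315×10^6/2.7783 = 1.193162×10^6.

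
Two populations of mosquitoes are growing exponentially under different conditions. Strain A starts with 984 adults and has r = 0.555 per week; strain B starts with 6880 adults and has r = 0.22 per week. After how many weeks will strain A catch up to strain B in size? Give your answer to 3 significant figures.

Set 984·e^(0.555t) = 6880·e^(0.22t).
e^((0.555 − 0.22)t) = 6880/984 → e^(0.335·t) = 6.9919.
0.335·t = ln(6.9919) = 1.9447, so t = 1.9447/0.335 = 5.8052.

5.81 weeks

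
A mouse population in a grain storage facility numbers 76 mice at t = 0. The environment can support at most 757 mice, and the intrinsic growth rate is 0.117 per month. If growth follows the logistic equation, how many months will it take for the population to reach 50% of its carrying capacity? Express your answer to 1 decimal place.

18.7 months

A = (K − N₀)/N₀ = (757 − 76)/76 = 8.9605.
Solve 757/(1 + 8.9605·e^(−0.117t)) = 378.5: 1 + 8.9605·e^(−0.117t) = 2, so e^(−0.117t) = 0.111601.
−0.117·t = ln(0.111601) = -2.1928, so t = 2.1928/0.117 = 18.742.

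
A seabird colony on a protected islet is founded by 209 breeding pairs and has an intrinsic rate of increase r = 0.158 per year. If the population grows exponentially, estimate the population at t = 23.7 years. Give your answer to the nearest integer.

8839 breeding pairs

N(t) = N₀·e^(rt) = 209 × e^(0.158×23.7) = 209 × e^3.745.
e^3.745 ≈ 42.292, so N ≈ 209 × 42.292 = 8839.05.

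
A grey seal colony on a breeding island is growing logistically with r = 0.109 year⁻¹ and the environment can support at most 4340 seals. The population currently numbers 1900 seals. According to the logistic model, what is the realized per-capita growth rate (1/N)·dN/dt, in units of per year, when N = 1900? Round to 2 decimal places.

(1/N)·dN/dt = r(1 − N/K) = 0.109 × (1 − 1900/4340).
= 0.109 × 0.56221 = 0.061281.

0.06 per year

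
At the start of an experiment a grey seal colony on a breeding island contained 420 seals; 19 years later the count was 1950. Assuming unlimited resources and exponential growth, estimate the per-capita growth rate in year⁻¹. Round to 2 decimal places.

From N(t) = N₀·e^(rt): e^(r·19) = 1950/420 = 4.6429.
r·19 = ln(4.6429) = 1.5353, so r = 1.5353/19 = 0.080807.

0.08 per year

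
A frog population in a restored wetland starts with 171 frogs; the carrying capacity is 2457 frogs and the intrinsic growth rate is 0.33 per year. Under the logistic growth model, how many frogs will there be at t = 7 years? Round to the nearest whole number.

A = (K − N₀)/N₀ = (2457 − 171)/171 = 13.368.
N(t) = K/(1 + A·e^(−rt)) = 2457/(1 + 13.368×e^(−0.33×7)).
e^(−2.31) = 0.099261; denominator = 1 + 13.368×0.099261 = 2.327.
N = 2457/2.327 = 1055.88.

1056 frogs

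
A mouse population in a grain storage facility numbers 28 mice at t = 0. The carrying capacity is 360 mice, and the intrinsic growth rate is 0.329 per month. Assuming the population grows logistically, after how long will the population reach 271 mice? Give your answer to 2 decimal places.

10.90 months

A = (K − N₀)/N₀ = (360 − 28)/28 = 11.857.
Solve 360/(1 + 11.857·e^(−0.329t)) = 271: 1 + 11.857·e^(−0.329t) = 1.3284, so e^(−0.329t) = 0.0276975.
−0.329·t = ln(0.0276975) = -3.5864, so t = 3.5864/0.329 = 10.901.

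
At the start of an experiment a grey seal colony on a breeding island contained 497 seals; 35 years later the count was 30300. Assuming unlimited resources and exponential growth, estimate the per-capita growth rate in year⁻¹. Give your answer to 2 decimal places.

From N(t) = N₀·e^(rt): e^(r·35) = 30300/497 = 60.966.
r·35 = ln(60.966) = 4.1103, so r = 4.1103/35 = 0.11744.

0.12 per year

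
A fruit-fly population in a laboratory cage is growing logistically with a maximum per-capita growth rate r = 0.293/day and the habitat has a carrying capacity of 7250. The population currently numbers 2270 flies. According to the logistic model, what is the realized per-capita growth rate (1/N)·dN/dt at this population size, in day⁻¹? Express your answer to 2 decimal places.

0.20 per day

(1/N)·dN/dt = r(1 − N/K) = 0.293 × (1 − 2270/7250).
= 0.293 × 0.6869 = 0.20126.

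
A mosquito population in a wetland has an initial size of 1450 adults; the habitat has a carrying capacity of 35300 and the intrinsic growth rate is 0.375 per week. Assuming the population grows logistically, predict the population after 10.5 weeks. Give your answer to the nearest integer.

24259 adults

A = (K − N₀)/N₀ = (35300 − 1450)/1450 = 23.345.
N(t) = K/(1 + A·e^(−rt)) = 35300/(1 + 23.345×e^(−0.375×10.5)).
e^(−3.938) = 0.019497; denominator = 1 + 23.345×0.019497 = 1.4552.
N = 35300/1.4552 = 24258.6.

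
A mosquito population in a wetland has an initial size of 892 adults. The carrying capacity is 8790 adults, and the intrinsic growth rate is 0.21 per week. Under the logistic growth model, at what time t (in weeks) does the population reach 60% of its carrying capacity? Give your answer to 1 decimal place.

A = (K − N₀)/N₀ = (8790 − 892)/892 = 8.8543.
Solve 8790/(1 + 8.8543·e^(−0.21t)) = 5274: 1 + 8.8543·e^(−0.21t) = 1.6667, so e^(−0.21t) = 0.0752933.
−0.21·t = ln(0.0752933) = -2.5864, so t = 2.5864/0.21 = 12.316.

12.3 weeks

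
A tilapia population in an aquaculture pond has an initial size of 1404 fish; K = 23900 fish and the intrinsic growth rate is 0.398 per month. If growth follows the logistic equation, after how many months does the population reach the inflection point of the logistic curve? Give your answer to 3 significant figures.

Logistic growth is fastest at N = K/2 = 11950.
A = (K − N₀)/N₀ = 16.023. Set K/(1 + A·e^(−rt)) = K/2 → A·e^(−rt) = 1.
e^(−0.398t) = 1/16.023 = 0.0624111, so t = ln(16.023)/0.398 = 2.774/0.398 = 6.9699.

6.97 months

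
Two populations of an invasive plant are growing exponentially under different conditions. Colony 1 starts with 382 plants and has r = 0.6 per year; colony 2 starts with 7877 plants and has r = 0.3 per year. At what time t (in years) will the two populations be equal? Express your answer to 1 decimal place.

10.1 years

Set 382·e^(0.6t) = 7877·e^(0.3t).
e^((0.6 − 0.3)t) = 7877/382 → e^(0.3·t) = 20.62.
0.3·t = ln(20.62) = 3.0263, so t = 3.0263/0.3 = 10.088.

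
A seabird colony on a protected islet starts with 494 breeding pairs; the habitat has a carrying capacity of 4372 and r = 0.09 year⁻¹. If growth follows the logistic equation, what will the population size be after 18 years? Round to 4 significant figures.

1712 breeding pairs

A = (K − N₀)/N₀ = (4372 − 494)/494 = 7.8502.
N(t) = K/(1 + A·e^(−rt)) = 4372/(1 + 7.8502×e^(−0.09×18)).
e^(−1.62) = 0.1979; denominator = 1 + 7.8502×0.1979 = 2.5535.
N = 4372/2.5535 = 1712.13.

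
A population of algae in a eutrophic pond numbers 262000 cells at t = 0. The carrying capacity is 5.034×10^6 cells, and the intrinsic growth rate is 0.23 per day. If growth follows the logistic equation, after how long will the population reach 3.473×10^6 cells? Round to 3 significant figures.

16.1 days

A = (K − N₀)/N₀ = (5.034×10^6 − 262000)/262000 = 18.214.
Solve 5.034×10^6/(1 + 18.214·e^(−0.23t)) = 3.473×10^6: 1 + 18.214·e^(−0.23t) = 1.4495, so e^(−0.23t) = 0.0246774.
−0.23·t = ln(0.0246774) = -3.7019, so t = 3.7019/0.23 = 16.095.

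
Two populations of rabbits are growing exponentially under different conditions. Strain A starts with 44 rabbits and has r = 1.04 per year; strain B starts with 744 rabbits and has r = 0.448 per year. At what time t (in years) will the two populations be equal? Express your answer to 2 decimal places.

4.78 years

Set 44·e^(1.04t) = 744·e^(0.448t).
e^((1.04 − 0.448)t) = 744/44 → e^(0.592·t) = 16.909.
0.592·t = ln(16.909) = 2.8279, so t = 2.8279/0.592 = 4.7768.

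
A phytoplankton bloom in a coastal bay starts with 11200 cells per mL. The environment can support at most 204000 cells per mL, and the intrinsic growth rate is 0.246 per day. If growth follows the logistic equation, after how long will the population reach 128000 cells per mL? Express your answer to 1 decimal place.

A = (K − N₀)/N₀ = (204000 − 11200)/11200 = 17.214.
Solve 204000/(1 + 17.214·e^(−0.246t)) = 128000: 1 + 17.214·e^(−0.246t) = 1.5938, so e^(−0.246t) = 0.0344917.
−0.246·t = ln(0.0344917) = -3.367, so t = 3.367/0.246 = 13.687.

13.7 days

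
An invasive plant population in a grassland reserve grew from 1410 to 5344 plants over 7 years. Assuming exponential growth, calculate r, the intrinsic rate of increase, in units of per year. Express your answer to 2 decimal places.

0.19 per year

From N(t) = N₀·e^(rt): e^(r·7) = 5344/1410 = 3.7901.
r·7 = ln(3.7901) = 1.3324, so r = 1.3324/7 = 0.19034.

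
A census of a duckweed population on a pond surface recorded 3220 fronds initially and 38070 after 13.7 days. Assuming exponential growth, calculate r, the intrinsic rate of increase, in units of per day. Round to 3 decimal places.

0.180 per day

From N(t) = N₀·e^(rt): e^(r·13.7) = 38070/3220 = 11.823.
r·13.7 = ln(11.823) = 2.47, so r = 2.47/13.7 = 0.1803.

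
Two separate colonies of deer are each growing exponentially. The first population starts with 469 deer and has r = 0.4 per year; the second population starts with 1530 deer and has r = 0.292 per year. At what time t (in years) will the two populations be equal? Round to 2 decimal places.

10.95 years

Set 469·e^(0.4t) = 1530·e^(0.292t).
e^((0.4 − 0.292)t) = 1530/469 → e^(0.108·t) = 3.2623.
0.108·t = ln(3.2623) = 1.1824, so t = 1.1824/0.108 = 10.948.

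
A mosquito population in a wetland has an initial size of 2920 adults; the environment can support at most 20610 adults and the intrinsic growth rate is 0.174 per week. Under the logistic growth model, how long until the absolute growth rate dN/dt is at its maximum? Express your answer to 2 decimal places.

Logistic growth is fastest at N = K/2 = 10305.
A = (K − N₀)/N₀ = 6.0582. Set K/(1 + A·e^(−rt)) = K/2 → A·e^(−rt) = 1.
e^(−0.174t) = 1/6.0582 = 0.165065, so t = ln(6.0582)/0.174 = 1.8014/0.174 = 10.353.

10.35 weeks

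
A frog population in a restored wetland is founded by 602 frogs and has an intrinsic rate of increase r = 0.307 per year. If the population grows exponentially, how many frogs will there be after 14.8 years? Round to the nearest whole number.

N(t) = N₀·e^(rt) = 602 × e^(0.307×14.8) = 602 × e^4.544.
e^4.544 ≈ 94.029, so N ≈ 602 × 94.029 = 56605.3.

56605 frogs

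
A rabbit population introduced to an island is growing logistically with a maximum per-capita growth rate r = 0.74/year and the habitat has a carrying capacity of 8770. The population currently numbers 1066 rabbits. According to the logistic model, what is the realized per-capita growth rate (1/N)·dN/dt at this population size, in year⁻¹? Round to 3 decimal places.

(1/N)·dN/dt = r(1 − N/K) = 0.74 × (1 − 1066/8770).
= 0.74 × 0.87845 = 0.65005.

0.650 per year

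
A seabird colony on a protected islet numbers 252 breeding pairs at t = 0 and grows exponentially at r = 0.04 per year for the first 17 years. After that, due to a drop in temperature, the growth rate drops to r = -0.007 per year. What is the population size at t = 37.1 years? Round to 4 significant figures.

Phase 1: N(17) = 252·e^(0.04×17) = 252·e^0.68 = 497.417.
Phase 2 runs for 37.1 − 17 = 20.1 years at r = -0.007.
N(37.1) = 497.417·e^(-0.007×20.1) = 497.417·e^-0.1407 = 432.131.

432.1 breeding pairs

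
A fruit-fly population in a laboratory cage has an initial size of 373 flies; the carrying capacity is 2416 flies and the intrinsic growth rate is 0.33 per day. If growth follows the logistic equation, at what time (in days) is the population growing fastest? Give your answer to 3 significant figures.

Logistic growth is fastest at N = K/2 = 1208.
A = (K − N₀)/N₀ = 5.4772. Set K/(1 + A·e^(−rt)) = K/2 → A·e^(−rt) = 1.
e^(−0.33t) = 1/5.4772 = 0.182575, so t = ln(5.4772)/0.33 = 1.7006/0.33 = 5.1533.

5.15 days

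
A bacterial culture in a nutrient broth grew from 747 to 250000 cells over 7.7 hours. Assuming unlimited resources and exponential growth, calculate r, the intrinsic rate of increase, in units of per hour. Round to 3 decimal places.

From N(t) = N₀·e^(rt): e^(r·7.7) = 250000/747 = 334.67.
r·7.7 = ln(334.67) = 5.8132, so r = 5.8132/7.7 = 0.75495.

0.755 per hour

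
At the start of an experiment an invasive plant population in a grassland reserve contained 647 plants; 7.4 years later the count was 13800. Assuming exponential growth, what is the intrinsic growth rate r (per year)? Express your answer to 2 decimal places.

0.41 per year

From N(t) = N₀·e^(rt): e^(r·7.4) = 13800/647 = 21.329.
r·7.4 = ln(21.329) = 3.0601, so r = 3.0601/7.4 = 0.41352.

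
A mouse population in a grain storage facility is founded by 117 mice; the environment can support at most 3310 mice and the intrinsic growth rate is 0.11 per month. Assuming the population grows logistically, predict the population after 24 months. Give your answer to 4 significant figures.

1123 mice

A = (K − N₀)/N₀ = (3310 − 117)/117 = 27.291.
N(t) = K/(1 + A·e^(−rt)) = 3310/(1 + 27.291×e^(−0.11×24)).
e^(−2.64) = 0.071361; denominator = 1 + 27.291×0.071361 = 2.9475.
N = 3310/2.9475 = 1122.99.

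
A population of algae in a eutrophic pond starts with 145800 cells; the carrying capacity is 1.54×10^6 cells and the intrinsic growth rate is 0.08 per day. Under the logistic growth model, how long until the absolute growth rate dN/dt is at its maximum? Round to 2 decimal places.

28.22 days

Logistic growth is fastest at N = K/2 = 770000.
A = (K − N₀)/N₀ = 9.5624. Set K/(1 + A·e^(−rt)) = K/2 → A·e^(−rt) = 1.
e^(−0.08t) = 1/9.5624 = 0.104576, so t = ln(9.5624)/0.08 = 2.2578/0.08 = 28.223.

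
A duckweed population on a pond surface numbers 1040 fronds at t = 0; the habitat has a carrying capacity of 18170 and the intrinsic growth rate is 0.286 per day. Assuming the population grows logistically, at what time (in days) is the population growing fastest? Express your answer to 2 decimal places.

9.80 days

Logistic growth is fastest at N = K/2 = 9085.
A = (K − N₀)/N₀ = 16.471. Set K/(1 + A·e^(−rt)) = K/2 → A·e^(−rt) = 1.
e^(−0.286t) = 1/16.471 = 0.0607122, so t = ln(16.471)/0.286 = 2.8016/0.286 = 9.7958.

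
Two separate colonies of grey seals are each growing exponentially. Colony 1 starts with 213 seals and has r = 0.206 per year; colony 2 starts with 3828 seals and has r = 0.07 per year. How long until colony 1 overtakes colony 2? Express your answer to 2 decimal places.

Set 213·e^(0.206t) = 3828·e^(0.07t).
e^((0.206 − 0.07)t) = 3828/213 → e^(0.136·t) = 17.972.
0.136·t = ln(17.972) = 2.8888, so t = 2.8888/0.136 = 21.241.

21.24 years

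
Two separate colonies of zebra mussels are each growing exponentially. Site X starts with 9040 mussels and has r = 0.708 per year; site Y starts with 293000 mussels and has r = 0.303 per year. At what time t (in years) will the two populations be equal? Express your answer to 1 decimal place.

Set 9040·e^(0.708t) = 293000·e^(0.303t).
e^((0.708 − 0.303)t) = 293000/9040 → e^(0.405·t) = 32.412.
0.405·t = ln(32.412) = 3.4785, so t = 3.4785/0.405 = 8.5889.

8.6 years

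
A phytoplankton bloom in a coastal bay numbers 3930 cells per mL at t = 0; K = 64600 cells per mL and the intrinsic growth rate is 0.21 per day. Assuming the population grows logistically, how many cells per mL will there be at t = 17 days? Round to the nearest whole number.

A = (K − N₀)/N₀ = (64600 − 3930)/3930 = 15.438.
N(t) = K/(1 + A·e^(−rt)) = 64600/(1 + 15.438×e^(−0.21×17)).
e^(−3.57) = 0.028156; denominator = 1 + 15.438×0.028156 = 1.4347.
N = 64600/1.4347 = 45028.1.

45028 cells per mL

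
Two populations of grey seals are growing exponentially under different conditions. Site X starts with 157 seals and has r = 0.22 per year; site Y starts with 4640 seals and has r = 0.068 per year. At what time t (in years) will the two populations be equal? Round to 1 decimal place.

22.3 years

Set 157·e^(0.22t) = 4640·e^(0.068t).
e^((0.22 − 0.068)t) = 4640/157 → e^(0.152·t) = 29.554.
0.152·t = ln(29.554) = 3.3862, so t = 3.3862/0.152 = 22.278.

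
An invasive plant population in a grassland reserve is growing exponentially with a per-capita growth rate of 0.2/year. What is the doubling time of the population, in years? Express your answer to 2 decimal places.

3.47 years

Doubling time t_d = ln(2)/r = 0.6931/0.2 = 3.4657.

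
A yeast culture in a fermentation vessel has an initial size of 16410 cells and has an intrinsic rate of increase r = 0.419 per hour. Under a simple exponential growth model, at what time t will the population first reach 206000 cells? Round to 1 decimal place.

6.0 hours

Set N₀·e^(rt) = 206000: e^(0.419·t) = 206000/16410 = 12.553.
0.419·t = ln(12.553) = 2.53, so t = 2.53/0.419 = 6.0382.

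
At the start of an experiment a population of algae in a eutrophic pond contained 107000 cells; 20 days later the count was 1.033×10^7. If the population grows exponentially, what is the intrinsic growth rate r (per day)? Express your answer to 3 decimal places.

From N(t) = N₀·e^(rt): e^(r·20) = 1.033×10^7/107000 = 96.542.
r·20 = ln(96.542) = 4.57, so r = 4.57/20 = 0.2285.

0.228 per day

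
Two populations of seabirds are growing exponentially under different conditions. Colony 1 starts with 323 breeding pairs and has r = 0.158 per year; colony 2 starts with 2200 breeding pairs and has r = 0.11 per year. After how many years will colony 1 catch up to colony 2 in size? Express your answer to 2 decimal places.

Set 323·e^(0.158t) = 2200·e^(0.11t).
e^((0.158 − 0.11)t) = 2200/323 → e^(0.048·t) = 6.8111.
0.048·t = ln(6.8111) = 1.9186, so t = 1.9186/0.048 = 39.97.

39.97 years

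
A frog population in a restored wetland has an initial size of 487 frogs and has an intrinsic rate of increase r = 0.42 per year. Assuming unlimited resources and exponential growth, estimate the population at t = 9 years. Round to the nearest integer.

21338 frogs

N(t) = N₀·e^(rt) = 487 × e^(0.42×9) = 487 × e^3.78.
e^3.78 ≈ 43.816, so N ≈ 487 × 43.816 = 21338.4.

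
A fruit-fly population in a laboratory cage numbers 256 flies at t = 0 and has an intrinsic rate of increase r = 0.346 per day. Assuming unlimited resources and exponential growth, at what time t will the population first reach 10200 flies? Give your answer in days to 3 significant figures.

10.7 days

Set N₀·e^(rt) = 10200: e^(0.346·t) = 10200/256 = 39.844.
0.346·t = ln(39.844) = 3.685, so t = 3.685/0.346 = 10.65.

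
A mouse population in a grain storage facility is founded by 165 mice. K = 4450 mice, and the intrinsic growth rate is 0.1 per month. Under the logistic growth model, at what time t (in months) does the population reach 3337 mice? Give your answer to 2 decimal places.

A = (K − N₀)/N₀ = (4450 − 165)/165 = 25.97.
Solve 4450/(1 + 25.97·e^(−0.1t)) = 3337: 1 + 25.97·e^(−0.1t) = 1.3335, so e^(−0.1t) = 0.0128432.
−0.1·t = ln(0.0128432) = -4.3549, so t = 4.3549/0.1 = 43.549.

43.55 months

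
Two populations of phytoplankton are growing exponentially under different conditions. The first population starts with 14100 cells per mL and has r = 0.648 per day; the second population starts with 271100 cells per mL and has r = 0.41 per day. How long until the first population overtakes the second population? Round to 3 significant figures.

12.4 days

Set 14100·e^(0.648t) = 271100·e^(0.41t).
e^((0.648 − 0.41)t) = 271100/14100 → e^(0.238·t) = 19.227.
0.238·t = ln(19.227) = 2.9563, so t = 2.9563/0.238 = 12.421.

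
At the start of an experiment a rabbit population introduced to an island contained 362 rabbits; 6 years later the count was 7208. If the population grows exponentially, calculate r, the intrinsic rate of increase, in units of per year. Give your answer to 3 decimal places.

From N(t) = N₀·e^(rt): e^(r·6) = 7208/362 = 19.912.
r·6 = ln(19.912) = 2.9913, so r = 2.9913/6 = 0.49855.

0.499 per year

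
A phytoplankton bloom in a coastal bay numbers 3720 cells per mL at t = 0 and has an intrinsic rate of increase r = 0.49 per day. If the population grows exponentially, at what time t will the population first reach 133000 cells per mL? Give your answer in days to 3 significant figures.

7.30 days

Set N₀·e^(rt) = 133000: e^(0.49·t) = 133000/3720 = 35.753.
0.49·t = ln(35.753) = 3.5766, so t = 3.5766/0.49 = 7.2992.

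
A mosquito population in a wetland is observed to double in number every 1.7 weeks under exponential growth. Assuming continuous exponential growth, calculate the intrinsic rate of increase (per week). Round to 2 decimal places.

0.41 per week

r = ln(2)/t_d = 0.6931/1.7 = 0.40773.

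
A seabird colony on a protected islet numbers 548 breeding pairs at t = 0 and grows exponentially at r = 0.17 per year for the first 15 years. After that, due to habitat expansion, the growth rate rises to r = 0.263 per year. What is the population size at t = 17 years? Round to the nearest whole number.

11876 breeding pairs

Phase 1: N(15) = 548·e^(0.17×15) = 548·e^2.55 = 7018.29.
Phase 2 runs for 17 − 15 = 2 years at r = 0.263.
N(17) = 7018.29·e^(0.263×2) = 7018.29·e^0.526 = 11876.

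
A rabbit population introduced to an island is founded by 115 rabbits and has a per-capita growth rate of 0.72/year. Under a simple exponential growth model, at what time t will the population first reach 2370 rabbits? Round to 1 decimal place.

Set N₀·e^(rt) = 2370: e^(0.72·t) = 2370/115 = 20.609.
0.72·t = ln(20.609) = 3.0257, so t = 3.0257/0.72 = 4.2024.

4.2 years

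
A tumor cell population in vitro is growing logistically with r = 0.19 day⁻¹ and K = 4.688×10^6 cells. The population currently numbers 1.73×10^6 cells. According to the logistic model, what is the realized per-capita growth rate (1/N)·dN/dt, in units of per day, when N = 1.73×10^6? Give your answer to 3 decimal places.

(1/N)·dN/dt = r(1 − N/K) = 0.19 × (1 − 1.73×10^6/4.688×10^6).
= 0.19 × 0.63097 = 0.11988.

0.120 per day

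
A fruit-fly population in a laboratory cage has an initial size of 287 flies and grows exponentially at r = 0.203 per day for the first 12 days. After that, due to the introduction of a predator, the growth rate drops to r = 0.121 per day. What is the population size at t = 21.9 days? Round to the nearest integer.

Phase 1: N(12) = 287·e^(0.203×12) = 287·e^2.436 = 3279.62.
Phase 2 runs for 21.9 − 12 = 9.9 days at r = 0.121.
N(21.9) = 3279.62·e^(0.121×9.9) = 3279.62·e^1.198 = 10865.9.

10866 flies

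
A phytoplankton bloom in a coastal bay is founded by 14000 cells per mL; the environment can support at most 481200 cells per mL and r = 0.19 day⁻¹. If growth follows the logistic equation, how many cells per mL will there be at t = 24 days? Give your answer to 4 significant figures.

A = (K − N₀)/N₀ = (481200 − 14000)/14000 = 33.371.
N(t) = K/(1 + A·e^(−rt)) = 481200/(1 + 33.371×e^(−0.19×24)).
e^(−4.56) = 0.010462; denominator = 1 + 33.371×0.010462 = 1.3491.
N = 481200/1.3491 = 356673.

356700 cells per mL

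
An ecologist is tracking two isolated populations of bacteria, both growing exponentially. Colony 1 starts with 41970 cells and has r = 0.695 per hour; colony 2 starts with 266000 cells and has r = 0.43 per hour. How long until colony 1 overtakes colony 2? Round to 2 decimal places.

6.97 hours

Set 41970·e^(0.695t) = 266000·e^(0.43t).
e^((0.695 − 0.43)t) = 266000/41970 → e^(0.265·t) = 6.3379.
0.265·t = ln(6.3379) = 1.8465, so t = 1.8465/0.265 = 6.9681.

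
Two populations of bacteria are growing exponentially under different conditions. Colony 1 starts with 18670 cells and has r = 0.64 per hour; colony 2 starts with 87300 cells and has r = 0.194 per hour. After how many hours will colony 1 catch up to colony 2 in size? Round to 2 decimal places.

3.46 hours

Set 18670·e^(0.64t) = 87300·e^(0.194t).
e^((0.64 − 0.194)t) = 87300/18670 → e^(0.446·t) = 4.676.
0.446·t = ln(4.676) = 1.5424, so t = 1.5424/0.446 = 3.4584.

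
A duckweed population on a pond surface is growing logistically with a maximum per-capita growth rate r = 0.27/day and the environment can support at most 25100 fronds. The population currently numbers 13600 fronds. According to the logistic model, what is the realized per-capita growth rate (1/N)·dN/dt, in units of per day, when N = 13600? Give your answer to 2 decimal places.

0.12 per day

(1/N)·dN/dt = r(1 − N/K) = 0.27 × (1 − 13600/25100).
= 0.27 × 0.45817 = 0.12371.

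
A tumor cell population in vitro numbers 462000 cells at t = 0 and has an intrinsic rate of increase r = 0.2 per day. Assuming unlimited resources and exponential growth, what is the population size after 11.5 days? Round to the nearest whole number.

N(t) = N₀·e^(rt) = 462000 × e^(0.2×11.5) = 462000 × e^2.3.
e^2.3 ≈ 9.9742, so N ≈ 462000 × 9.9742 = 4.608072×10^6.

4608072 cells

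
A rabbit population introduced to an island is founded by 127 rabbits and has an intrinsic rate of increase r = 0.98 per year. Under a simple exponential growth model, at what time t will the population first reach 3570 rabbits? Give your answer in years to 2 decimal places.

Set N₀·e^(rt) = 3570: e^(0.98·t) = 3570/127 = 28.11.
0.98·t = ln(28.11) = 3.3361, so t = 3.3361/0.98 = 3.4042.

3.40 years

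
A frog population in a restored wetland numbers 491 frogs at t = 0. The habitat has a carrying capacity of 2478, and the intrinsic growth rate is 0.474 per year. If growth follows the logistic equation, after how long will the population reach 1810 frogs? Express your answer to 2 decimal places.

A = (K − N₀)/N₀ = (2478 − 491)/491 = 4.0468.
Solve 2478/(1 + 4.0468·e^(−0.474t)) = 1810: 1 + 4.0468·e^(−0.474t) = 1.3691, so e^(−0.474t) = 0.0911972.
−0.474·t = ln(0.0911972) = -2.3947, so t = 2.3947/0.474 = 5.0522.

5.05 years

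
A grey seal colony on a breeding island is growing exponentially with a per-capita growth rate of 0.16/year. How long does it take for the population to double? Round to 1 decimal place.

4.3 years

Doubling time t_d = ln(2)/r = 0.6931/0.16 = 4.3322.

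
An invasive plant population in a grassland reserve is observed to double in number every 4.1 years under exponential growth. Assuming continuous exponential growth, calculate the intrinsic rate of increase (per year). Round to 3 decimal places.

0.169 per year

r = ln(2)/t_d = 0.6931/4.1 = 0.16906.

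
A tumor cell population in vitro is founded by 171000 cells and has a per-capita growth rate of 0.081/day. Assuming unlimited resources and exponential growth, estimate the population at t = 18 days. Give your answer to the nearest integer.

N(t) = N₀·e^(rt) = 171000 × e^(0.081×18) = 171000 × e^1.458.
e^1.458 ≈ 4.2974, so N ≈ 171000 × 4.2974 = 734848.

734848 cells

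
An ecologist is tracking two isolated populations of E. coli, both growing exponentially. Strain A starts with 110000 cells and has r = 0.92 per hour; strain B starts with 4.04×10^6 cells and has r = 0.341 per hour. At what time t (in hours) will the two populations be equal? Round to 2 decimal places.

Set 110000·e^(0.92t) = 4.04×10^6·e^(0.341t).
e^((0.92 − 0.341)t) = 4.04×10^6/110000 → e^(0.579·t) = 36.727.
0.579·t = ln(36.727) = 3.6035, so t = 3.6035/0.579 = 6.2237.

6.22 hours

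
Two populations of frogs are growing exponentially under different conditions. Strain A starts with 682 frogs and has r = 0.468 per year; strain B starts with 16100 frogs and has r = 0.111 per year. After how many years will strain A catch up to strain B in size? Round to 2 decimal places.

Set 682·e^(0.468t) = 16100·e^(0.111t).
e^((0.468 − 0.111)t) = 16100/682 → e^(0.357·t) = 23.607.
0.357·t = ln(23.607) = 3.1615, so t = 3.1615/0.357 = 8.8559.

8.86 years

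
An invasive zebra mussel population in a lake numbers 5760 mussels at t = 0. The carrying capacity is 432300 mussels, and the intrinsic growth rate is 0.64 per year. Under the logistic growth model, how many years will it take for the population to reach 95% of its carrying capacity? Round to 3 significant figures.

11.3 years

A = (K − N₀)/N₀ = (432300 − 5760)/5760 = 74.052.
Solve 432300/(1 + 74.052·e^(−0.64t)) = 410685: 1 + 74.052·e^(−0.64t) = 1.0526, so e^(−0.64t) = 0.000710737.
−0.64·t = ln(0.000710737) = -7.2492, so t = 7.2492/0.64 = 11.327.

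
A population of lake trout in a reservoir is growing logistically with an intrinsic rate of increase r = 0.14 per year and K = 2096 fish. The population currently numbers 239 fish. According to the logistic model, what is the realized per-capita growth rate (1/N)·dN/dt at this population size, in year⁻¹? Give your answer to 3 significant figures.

0.124 per year

(1/N)·dN/dt = r(1 − N/K) = 0.14 × (1 − 239/2096).
= 0.14 × 0.88597 = 0.12404.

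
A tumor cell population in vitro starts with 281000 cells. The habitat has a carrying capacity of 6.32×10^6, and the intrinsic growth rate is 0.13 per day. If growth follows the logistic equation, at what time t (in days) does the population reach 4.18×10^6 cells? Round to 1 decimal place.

28.7 days

A = (K − N₀)/N₀ = (6.32×10^6 − 281000)/281000 = 21.491.
Solve 6.32×10^6/(1 + 21.491·e^(−0.13t)) = 4.18×10^6: 1 + 21.491·e^(−0.13t) = 1.512, so e^(−0.13t) = 0.023822.
−0.13·t = ln(0.023822) = -3.7371, so t = 3.7371/0.13 = 28.747.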